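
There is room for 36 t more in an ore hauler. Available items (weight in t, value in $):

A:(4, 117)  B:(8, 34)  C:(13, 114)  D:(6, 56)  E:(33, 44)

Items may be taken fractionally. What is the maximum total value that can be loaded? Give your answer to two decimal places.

Greedy by value/weight ratio, highest first.
Ratios (sorted): A 29.25, D 9.33, C 8.77, B 4.25, E 1.33
take A (4 @ 117); take D (6 @ 56); take C (13 @ 114); take B (8 @ 34); take 5/33 of E → 6.67. Capacity used 36/36.
Total value = 327.67

327.67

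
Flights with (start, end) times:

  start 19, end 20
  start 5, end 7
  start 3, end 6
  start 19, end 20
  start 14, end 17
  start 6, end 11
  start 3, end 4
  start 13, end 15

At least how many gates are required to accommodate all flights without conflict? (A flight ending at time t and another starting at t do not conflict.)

The answer is the maximum number of intervals overlapping at any instant.
starts: [3, 3, 5, 6, 13, 14, 19, 19]
ends:   [4, 6, 7, 11, 15, 17, 20, 20]
s3→1 s3→2  — peak 2.

2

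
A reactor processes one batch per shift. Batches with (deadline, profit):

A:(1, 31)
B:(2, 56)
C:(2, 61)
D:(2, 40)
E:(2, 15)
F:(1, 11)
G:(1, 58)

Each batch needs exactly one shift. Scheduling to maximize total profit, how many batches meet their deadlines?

Sort by profit descending; place each in the latest free slot ≤ its deadline.
By profit: C(d2,61), G(d1,58), B(d2,56), D(d2,40), A(d1,31), E(d2,15), F(d1,11)
C→slot 2; G→slot 1; B skipped; D skipped; A skipped; E skipped; F skipped.
2 of 7 scheduled.

2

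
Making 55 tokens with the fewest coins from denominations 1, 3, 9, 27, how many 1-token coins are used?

55 − 2×27→1 − 1×1→0
Count of 1: 1

1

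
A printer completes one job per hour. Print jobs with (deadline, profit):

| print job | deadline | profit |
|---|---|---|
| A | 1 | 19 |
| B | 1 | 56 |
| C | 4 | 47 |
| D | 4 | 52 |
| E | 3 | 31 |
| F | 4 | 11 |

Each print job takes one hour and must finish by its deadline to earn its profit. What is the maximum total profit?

Profit order: B=56 D=52 C=47 E=31 A=19 F=11
Assign: B→slot 1, D→slot 4, C→slot 3, E→slot 2, A skipped, F skipped.
Slots: [1:B] [2:E] [3:C] [4:D]
Profit = 56 + 31 + 47 + 52 = 186

186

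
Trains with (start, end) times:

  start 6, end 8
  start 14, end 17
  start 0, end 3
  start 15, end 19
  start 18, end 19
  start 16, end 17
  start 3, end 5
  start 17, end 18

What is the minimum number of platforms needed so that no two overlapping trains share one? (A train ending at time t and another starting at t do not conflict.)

3

starts: [0, 3, 6, 14, 15, 16, 17, 18]
ends:   [3, 5, 8, 17, 17, 18, 19, 19]
s0→1 e3→0 s3→1 e5→0 s6→1 e8→0 s14→1 s15→2 s16→3  — peak 3.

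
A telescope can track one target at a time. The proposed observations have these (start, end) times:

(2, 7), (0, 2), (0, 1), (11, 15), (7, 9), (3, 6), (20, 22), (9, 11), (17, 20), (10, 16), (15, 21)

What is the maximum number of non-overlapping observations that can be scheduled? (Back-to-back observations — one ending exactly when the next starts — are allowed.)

By end time: (0,1), (0,2), (3,6), (2,7), (7,9), (9,11), (11,15), (10,16), (17,20), (15,21), (20,22).
Pick (0,1); next start ≥ 1 → (3,6); next start ≥ 6 → (7,9); next start ≥ 9 → (9,11); next start ≥ 11 → (11,15); next start ≥ 15 → (17,20); next start ≥ 20 → (20,22).
Selected 7 observations.

7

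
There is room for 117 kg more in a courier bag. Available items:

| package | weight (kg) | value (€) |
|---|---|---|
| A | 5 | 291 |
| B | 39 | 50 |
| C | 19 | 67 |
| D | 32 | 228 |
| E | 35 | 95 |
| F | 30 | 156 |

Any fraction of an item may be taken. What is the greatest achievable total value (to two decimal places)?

826.14

Sort by value per unit weight and fill in that order.
Ratios (sorted): A 58.20, D 7.12, F 5.20, C 3.53, E 2.71, B 1.28
take A (5 @ 291); take D (32 @ 228); take F (30 @ 156); take C (19 @ 67); take 31/35 of E → 84.14. Capacity used 117/117.
Total value = 826.14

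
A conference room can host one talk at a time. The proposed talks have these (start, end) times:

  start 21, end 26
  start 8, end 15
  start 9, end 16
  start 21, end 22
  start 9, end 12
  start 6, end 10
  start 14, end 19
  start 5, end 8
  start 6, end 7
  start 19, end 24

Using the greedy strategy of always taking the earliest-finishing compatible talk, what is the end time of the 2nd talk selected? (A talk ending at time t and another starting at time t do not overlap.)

Order by finish time; keep every interval that doesn't clash with the previous kept one.
Sorted by end: (6,7)  (5,8)  (6,10)  (9,12)  (8,15)  (9,16)  (14,19)  (21,22)  (19,24)  (21,26)
take (6,7); skip (5,8); take (9,12); take (14,19); take (21,22); skip (19,24); skip (21,26).
Selected: (6,7) (9,12) (14,19) (21,22)

12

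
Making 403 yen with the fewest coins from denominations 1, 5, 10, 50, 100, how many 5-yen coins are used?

403 = 4×100 + 3×1
Count of 5: 0

0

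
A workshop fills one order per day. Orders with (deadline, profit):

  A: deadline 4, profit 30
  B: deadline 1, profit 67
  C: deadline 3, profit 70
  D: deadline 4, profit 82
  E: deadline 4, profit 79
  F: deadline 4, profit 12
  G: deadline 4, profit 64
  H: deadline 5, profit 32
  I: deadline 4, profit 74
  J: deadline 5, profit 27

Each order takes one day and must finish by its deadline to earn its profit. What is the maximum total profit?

337

By profit: D(d4,82), E(d4,79), I(d4,74), C(d3,70), B(d1,67), G(d4,64), H(d5,32), A(d4,30), J(d5,27), F(d4,12)
D→slot 4; E→slot 3; I→slot 2; C→slot 1; B skipped; G skipped; H→slot 5; A skipped; J skipped; F skipped.
Profit = 70 + 74 + 79 + 82 + 32 = 337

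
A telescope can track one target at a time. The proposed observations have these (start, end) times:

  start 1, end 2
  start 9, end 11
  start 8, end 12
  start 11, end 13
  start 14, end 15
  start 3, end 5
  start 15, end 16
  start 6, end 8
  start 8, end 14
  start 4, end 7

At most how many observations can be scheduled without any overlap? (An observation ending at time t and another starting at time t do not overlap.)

7

Greedy by earliest finish: after sorting by end time, pick each interval compatible with the last pick.
Sorted by end: (1,2)  (3,5)  (4,7)  (6,8)  (9,11)  (8,12)  (11,13)  (8,14)  (14,15)  (15,16)
take (1,2); take (3,5); take (6,8); take (9,11); take (11,13); take (14,15); take (15,16).
Selected 7 observations.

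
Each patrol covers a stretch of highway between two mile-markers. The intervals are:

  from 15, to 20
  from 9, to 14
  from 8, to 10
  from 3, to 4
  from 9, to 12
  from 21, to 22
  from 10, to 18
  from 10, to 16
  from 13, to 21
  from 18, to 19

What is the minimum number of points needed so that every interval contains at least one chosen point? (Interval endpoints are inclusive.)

Sort by right endpoint; whenever an interval is uncovered, place a point at its right end.
By right end: [3,4]  [8,10]  [9,12]  [9,14]  [10,16]  [10,18]  [18,19]  [15,20]  [13,21]  [21,22]
[3,4] uncovered → point at 4; [8,10] uncovered → point at 10; [18,19] uncovered → point at 19; [21,22] uncovered → point at 22.
Points: 4, 10, 19, 22 (4 total).

4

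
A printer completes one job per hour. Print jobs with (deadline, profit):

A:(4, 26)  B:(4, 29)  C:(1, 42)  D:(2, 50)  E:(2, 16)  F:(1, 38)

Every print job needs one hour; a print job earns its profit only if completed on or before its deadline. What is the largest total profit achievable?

Take jobs in profit order; each goes to the latest open slot no later than its deadline.
Profit order: D=50 C=42 F=38 B=29 A=26 E=16
Assign: D→slot 2, C→slot 1, F skipped, B→slot 4, A→slot 3, E skipped.
Slots: [1:C] [2:D] [3:A] [4:B]
Profit = 42 + 50 + 26 + 29 = 147

147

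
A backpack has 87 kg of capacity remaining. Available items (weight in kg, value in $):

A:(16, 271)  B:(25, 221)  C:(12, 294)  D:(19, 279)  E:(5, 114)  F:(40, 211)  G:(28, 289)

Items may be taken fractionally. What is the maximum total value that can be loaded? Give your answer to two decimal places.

1308.88

Sort by value per unit weight and fill in that order.
Ratios (sorted): C 24.50, E 22.80, A 16.94, D 14.68, G 10.32, B 8.84, F 5.28
take C (12 @ 294); take E (5 @ 114); take A (16 @ 271); take D (19 @ 279); take G (28 @ 289); take 7/25 of B → 61.88. Capacity used 87/87.
Total value = 1308.88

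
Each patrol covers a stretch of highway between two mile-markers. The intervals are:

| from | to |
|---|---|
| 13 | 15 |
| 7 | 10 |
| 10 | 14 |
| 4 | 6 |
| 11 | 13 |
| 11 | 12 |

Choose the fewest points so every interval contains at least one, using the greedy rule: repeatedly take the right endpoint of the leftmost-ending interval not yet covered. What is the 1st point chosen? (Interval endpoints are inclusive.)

6

Sort by right endpoint; whenever an interval is uncovered, place a point at its right end.
Sorted: [4,6] [7,10] [11,12] [11,13] [10,14] [13,15]
{[4,6]} hit by 6; {[7,10]} hit by 10; {[11,12],[11,13],[10,14]} hit by 12; {[13,15]} hit by 15.
Points: 6, 10, 12, 15 (4 total).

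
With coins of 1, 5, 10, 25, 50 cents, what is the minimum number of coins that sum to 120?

4

Greedy: take as many of the largest coin as possible, then repeat with the remainder.
120 = 2×50 + 2×10
Total coins = 2 + 2 = 4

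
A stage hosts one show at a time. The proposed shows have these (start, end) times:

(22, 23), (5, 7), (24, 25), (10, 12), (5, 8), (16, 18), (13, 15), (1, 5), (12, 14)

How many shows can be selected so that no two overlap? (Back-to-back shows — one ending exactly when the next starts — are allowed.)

7

Order by finish time; keep every interval that doesn't clash with the previous kept one.
By end time: (1,5), (5,7), (5,8), (10,12), (12,14), (13,15), (16,18), (22,23), (24,25).
Pick (1,5); next start ≥ 5 → (5,7); next start ≥ 7 → (10,12); next start ≥ 12 → (12,14); next start ≥ 14 → (16,18); next start ≥ 18 → (22,23); next start ≥ 23 → (24,25).
Selected 7 shows.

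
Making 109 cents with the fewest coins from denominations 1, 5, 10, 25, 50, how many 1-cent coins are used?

Use the largest denomination that fits, subtract, and repeat.
109 = 2×50 + 1×5 + 4×1
Count of 1: 4

4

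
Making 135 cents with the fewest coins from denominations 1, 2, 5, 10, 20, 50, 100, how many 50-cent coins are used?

Use the largest denomination that fits, subtract, and repeat.
135 − 1×100→35 − 1×20→15 − 1×10→5 − 1×5→0
Count of 50: 0

0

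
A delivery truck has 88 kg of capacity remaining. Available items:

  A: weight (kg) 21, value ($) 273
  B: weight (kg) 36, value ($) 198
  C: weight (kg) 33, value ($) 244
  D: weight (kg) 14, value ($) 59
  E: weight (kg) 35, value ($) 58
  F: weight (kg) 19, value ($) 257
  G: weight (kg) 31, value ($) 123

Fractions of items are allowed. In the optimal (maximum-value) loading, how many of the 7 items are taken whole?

Sort by value per unit weight and fill in that order.
Order: F (257/19=13.53) > A (273/21=13.00) > C (244/33=7.39) > B (198/36=5.50) > D (59/14=4.21) > G (123/31=3.97) > E (58/35=1.66)
Fill: take F (19 @ 257) → take A (21 @ 273) → take C (33 @ 244) → take 15/36 of B → 82.50; 88/88 used.
3 item(s) taken whole; one partial (take 15/36 of B).

3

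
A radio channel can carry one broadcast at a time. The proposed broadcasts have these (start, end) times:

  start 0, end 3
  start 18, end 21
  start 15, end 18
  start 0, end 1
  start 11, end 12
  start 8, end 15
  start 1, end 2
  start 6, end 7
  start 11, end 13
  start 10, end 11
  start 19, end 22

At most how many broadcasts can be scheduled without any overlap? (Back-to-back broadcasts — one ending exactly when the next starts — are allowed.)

By end time: (0,1), (1,2), (0,3), (6,7), (10,11), (11,12), (11,13), (8,15), (15,18), (18,21), (19,22).
Pick (0,1); next start ≥ 1 → (1,2); next start ≥ 2 → (6,7); next start ≥ 7 → (10,11); next start ≥ 11 → (11,12); next start ≥ 12 → (15,18); next start ≥ 18 → (18,21).
Selected 7 broadcasts.

7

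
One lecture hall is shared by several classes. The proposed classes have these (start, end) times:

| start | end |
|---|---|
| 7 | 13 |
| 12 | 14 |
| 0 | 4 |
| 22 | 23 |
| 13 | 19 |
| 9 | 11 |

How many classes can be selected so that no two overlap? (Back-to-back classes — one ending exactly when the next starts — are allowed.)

4

Order by finish time; keep every interval that doesn't clash with the previous kept one.
Sorted by end: (0,4)  (9,11)  (7,13)  (12,14)  (13,19)  (22,23)
take (0,4); take (9,11); take (12,14); skip (13,19); take (22,23).
Selected 4 classes.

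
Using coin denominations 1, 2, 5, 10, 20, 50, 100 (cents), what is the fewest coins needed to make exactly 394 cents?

394 − 3×100→94 − 1×50→44 − 2×20→4 − 2×2→0
Total coins = 3 + 1 + 2 + 2 = 8

8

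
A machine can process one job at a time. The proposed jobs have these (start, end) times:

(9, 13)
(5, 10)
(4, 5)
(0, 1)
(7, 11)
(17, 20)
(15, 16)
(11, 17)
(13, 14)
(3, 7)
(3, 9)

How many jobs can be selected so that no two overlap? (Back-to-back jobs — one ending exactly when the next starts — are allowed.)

6

Sort by end time and greedily take each interval whose start is ≥ the last chosen end.
By end time: (0,1), (4,5), (3,7), (3,9), (5,10), (7,11), (9,13), (13,14), (15,16), (11,17), (17,20).
Pick (0,1); next start ≥ 1 → (4,5); next start ≥ 5 → (5,10); next start ≥ 10 → (13,14); next start ≥ 14 → (15,16); next start ≥ 16 → (17,20).
Selected 6 jobs.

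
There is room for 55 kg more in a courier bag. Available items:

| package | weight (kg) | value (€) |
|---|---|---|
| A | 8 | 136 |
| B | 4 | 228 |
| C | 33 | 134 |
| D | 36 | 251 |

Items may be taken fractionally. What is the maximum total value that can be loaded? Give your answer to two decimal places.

643.42

Greedy by value/weight ratio, highest first.
Ratios (sorted): B 57.00, A 17.00, D 6.97, C 4.06
take B (4 @ 228); take A (8 @ 136); take D (36 @ 251); take 7/33 of C → 28.42. Capacity used 55/55.
Total value = 643.42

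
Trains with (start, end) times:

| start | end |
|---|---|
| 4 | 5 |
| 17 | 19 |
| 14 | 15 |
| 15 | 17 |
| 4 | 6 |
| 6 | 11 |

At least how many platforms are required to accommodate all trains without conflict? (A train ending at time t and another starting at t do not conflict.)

Count concurrent intervals with a sweep; the peak is the room count.
starts: [4, 4, 6, 14, 15, 17]
ends:   [5, 6, 11, 15, 17, 19]
s4→1 s4→2  — peak 2.

2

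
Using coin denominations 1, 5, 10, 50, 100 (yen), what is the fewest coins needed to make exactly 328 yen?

9

328 = 3×100 + 2×10 + 1×5 + 3×1
Total coins = 3 + 2 + 1 + 3 = 9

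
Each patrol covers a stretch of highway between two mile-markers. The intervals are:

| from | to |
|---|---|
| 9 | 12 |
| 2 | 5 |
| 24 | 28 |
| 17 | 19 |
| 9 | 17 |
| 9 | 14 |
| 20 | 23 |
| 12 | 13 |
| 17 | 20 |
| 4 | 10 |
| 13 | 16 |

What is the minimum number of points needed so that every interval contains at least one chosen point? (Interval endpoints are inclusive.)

Process intervals by earliest right end; each time one isn't hit yet, stab at its right endpoint.
By right end: [2,5]  [4,10]  [9,12]  [12,13]  [9,14]  [13,16]  [9,17]  [17,19]  [17,20]  [20,23]  [24,28]
[2,5] uncovered → point at 5; [9,12] uncovered → point at 12; [13,16] uncovered → point at 16; [17,19] uncovered → point at 19; [20,23] uncovered → point at 23; [24,28] uncovered → point at 28.
Points: 5, 12, 16, 19, 23, 28 (6 total).

6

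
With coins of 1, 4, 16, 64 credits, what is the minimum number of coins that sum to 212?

5

Greedy: take as many of the largest coin as possible, then repeat with the remainder.
212 = 3×64 + 1×16 + 1×4
Total coins = 3 + 1 + 1 = 5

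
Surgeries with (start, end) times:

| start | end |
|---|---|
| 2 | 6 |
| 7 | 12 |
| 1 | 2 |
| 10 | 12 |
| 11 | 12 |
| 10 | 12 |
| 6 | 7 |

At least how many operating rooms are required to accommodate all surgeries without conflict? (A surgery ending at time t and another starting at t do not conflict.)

4

Events (time:±→running): 1:+→1 2:-→0 2:+→1 6:-→0 6:+→1 7:-→0 7:+→1 10:+→2 10:+→3 11:+→4 … peak 4.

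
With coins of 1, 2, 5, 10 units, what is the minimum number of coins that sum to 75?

75 − 7×10→5 − 1×5→0
Total coins = 7 + 1 = 8

8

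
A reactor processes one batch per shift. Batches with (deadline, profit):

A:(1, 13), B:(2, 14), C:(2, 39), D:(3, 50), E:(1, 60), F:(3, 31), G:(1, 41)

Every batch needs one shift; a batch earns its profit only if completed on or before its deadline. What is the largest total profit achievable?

Sort by profit descending; place each in the latest free slot ≤ its deadline.
By profit: E(d1,60), D(d3,50), G(d1,41), C(d2,39), F(d3,31), B(d2,14), A(d1,13)
E→slot 1; D→slot 3; G skipped; C→slot 2; F skipped; B skipped; A skipped.
Profit = 60 + 39 + 50 = 149

149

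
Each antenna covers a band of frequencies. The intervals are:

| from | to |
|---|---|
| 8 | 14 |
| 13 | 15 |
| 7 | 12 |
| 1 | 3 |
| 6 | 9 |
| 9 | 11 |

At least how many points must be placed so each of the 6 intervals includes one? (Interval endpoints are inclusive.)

3

Process intervals by earliest right end; each time one isn't hit yet, stab at its right endpoint.
Sorted: [1,3] [6,9] [9,11] [7,12] [8,14] [13,15]
{[1,3]} hit by 3; {[6,9],[9,11],[7,12],[8,14]} hit by 9; {[13,15]} hit by 15.
Points: 3, 9, 15 (3 total).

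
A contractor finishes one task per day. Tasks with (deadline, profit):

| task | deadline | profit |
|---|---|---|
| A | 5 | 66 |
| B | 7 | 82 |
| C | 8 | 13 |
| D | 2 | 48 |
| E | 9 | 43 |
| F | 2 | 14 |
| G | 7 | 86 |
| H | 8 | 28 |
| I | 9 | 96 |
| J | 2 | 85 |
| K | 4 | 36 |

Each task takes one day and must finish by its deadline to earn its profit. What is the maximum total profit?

Take jobs in profit order; each goes to the latest open slot no later than its deadline.
By profit: I(d9,96), G(d7,86), J(d2,85), B(d7,82), A(d5,66), D(d2,48), E(d9,43), K(d4,36), H(d8,28), F(d2,14), C(d8,13)
I→slot 9; G→slot 7; J→slot 2; B→slot 6; A→slot 5; D→slot 1; E→slot 8; K→slot 4; H→slot 3; F skipped; C skipped.
Profit = 48 + 85 + 28 + 36 + 66 + 82 + 86 + 43 + 96 = 570

570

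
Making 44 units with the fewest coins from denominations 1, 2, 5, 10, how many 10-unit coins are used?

4

Use the largest denomination that fits, subtract, and repeat.
44 = 4×10 + 2×2
Count of 10: 4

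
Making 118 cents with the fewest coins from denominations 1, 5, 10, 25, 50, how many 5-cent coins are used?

118 − 2×50→18 − 1×10→8 − 1×5→3 − 3×1→0
Count of 5: 1

1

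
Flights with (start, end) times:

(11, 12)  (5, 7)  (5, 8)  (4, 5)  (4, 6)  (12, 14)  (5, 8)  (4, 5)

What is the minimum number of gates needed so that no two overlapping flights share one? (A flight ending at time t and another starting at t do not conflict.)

Events (time:±→running): 4:+→1 4:+→2 4:+→3 5:-→2 5:-→1 5:+→2 5:+→3 5:+→4 … peak 4.

4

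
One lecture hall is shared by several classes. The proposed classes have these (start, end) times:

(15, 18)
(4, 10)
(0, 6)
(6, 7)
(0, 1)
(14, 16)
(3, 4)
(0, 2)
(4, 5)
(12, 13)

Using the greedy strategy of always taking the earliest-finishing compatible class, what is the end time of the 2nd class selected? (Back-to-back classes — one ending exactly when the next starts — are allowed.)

4

Sorted by end: (0,1)  (0,2)  (3,4)  (4,5)  (0,6)  (6,7)  (4,10)  (12,13)  (14,16)  (15,18)
take (0,1); skip (0,2); take (3,4); take (4,5); skip (0,6); take (6,7); take (12,13); take (14,16).
Selected: (0,1) (3,4) (4,5) (6,7) (12,13) (14,16)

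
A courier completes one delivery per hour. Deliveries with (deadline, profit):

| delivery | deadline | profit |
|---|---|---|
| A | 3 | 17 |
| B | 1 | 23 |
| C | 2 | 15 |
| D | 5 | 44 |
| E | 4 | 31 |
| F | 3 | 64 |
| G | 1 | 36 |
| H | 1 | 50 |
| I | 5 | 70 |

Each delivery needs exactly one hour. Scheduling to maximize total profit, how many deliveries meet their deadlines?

5

Take jobs in profit order; each goes to the latest open slot no later than its deadline.
By profit: I(d5,70), F(d3,64), H(d1,50), D(d5,44), G(d1,36), E(d4,31), B(d1,23), A(d3,17), C(d2,15)
I→slot 5; F→slot 3; H→slot 1; D→slot 4; G skipped; E→slot 2; B skipped; A skipped; C skipped.
5 of 9 scheduled.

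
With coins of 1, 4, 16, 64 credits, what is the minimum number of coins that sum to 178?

Use the largest denomination that fits, subtract, and repeat.
178 = 2×64 + 3×16 + 2×1
Total coins = 2 + 3 + 2 = 7

7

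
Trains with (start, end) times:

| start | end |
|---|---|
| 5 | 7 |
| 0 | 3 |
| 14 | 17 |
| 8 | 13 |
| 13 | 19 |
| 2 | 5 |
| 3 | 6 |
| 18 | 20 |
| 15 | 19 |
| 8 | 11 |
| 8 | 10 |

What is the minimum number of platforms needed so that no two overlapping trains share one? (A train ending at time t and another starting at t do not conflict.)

3

Count concurrent intervals with a sweep; the peak is the room count.
Events (time:±→running): 0:+→1 2:+→2 3:-→1 3:+→2 5:-→1 5:+→2 6:-→1 7:-→0 8:+→1 8:+→2 8:+→3 … peak 3.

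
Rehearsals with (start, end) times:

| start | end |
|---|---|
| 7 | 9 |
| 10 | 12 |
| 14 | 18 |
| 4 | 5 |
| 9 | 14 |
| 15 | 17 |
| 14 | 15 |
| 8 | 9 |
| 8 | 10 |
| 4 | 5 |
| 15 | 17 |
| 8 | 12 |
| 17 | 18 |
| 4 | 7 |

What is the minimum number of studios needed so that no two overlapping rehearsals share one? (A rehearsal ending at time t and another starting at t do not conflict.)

The answer is the maximum number of intervals overlapping at any instant.
Events (time:±→running): 4:+→1 4:+→2 4:+→3 5:-→2 5:-→1 7:-→0 7:+→1 8:+→2 8:+→3 8:+→4 … peak 4.

4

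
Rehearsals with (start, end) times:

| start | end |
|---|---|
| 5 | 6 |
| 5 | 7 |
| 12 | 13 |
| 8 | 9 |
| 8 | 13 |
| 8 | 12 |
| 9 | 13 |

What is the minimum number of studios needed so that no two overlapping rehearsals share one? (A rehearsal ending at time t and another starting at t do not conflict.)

Count concurrent intervals with a sweep; the peak is the room count.
starts: [5, 5, 8, 8, 8, 9, 12]
ends:   [6, 7, 9, 12, 13, 13, 13]
s5→1 s5→2 e6→1 e7→0 s8→1 s8→2 s8→3  — peak 3.

3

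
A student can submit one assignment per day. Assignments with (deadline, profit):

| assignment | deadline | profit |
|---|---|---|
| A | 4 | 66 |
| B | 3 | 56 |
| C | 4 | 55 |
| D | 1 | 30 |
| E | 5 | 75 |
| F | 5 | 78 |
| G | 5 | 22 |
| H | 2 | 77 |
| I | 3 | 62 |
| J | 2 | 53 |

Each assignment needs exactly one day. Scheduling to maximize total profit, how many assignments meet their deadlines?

5

Profit order: F=78 H=77 E=75 A=66 I=62 B=56 C=55 J=53 D=30 G=22
Assign: F→slot 5, H→slot 2, E→slot 4, A→slot 3, I→slot 1, B skipped, C skipped, J skipped, D skipped, G skipped.
Slots: [1:I] [2:H] [3:A] [4:E] [5:F]
5 of 10 scheduled.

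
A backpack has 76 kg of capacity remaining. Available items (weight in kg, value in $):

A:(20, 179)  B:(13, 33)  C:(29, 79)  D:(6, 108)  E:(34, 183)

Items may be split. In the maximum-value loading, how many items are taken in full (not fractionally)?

3

Order: D (108/6=18.00) > A (179/20=8.95) > E (183/34=5.38) > C (79/29=2.72) > B (33/13=2.54)
Fill: take D (6 @ 108) → take A (20 @ 179) → take E (34 @ 183) → take 16/29 of C → 43.59; 76/76 used.
3 item(s) taken whole; one partial (take 16/29 of C).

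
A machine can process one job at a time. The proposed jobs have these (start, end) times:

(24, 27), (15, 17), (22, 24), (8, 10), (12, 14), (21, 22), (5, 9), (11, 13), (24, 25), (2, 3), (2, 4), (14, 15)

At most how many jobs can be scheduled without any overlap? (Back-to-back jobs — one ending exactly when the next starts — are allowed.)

Order by finish time; keep every interval that doesn't clash with the previous kept one.
Sorted by end: (2,3)  (2,4)  (5,9)  (8,10)  (11,13)  (12,14)  (14,15)  (15,17)  (21,22)  (22,24)  (24,25)  (24,27)
take (2,3); take (5,9); skip (8,10); take (11,13); take (14,15); take (15,17); take (21,22); take (22,24); take (24,25); skip (24,27).
Selected 8 jobs.

8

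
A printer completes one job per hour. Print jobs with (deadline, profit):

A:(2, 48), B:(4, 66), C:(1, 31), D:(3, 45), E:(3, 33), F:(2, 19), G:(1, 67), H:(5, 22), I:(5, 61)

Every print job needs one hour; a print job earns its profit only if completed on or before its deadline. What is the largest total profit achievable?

Take jobs in profit order; each goes to the latest open slot no later than its deadline.
By profit: G(d1,67), B(d4,66), I(d5,61), A(d2,48), D(d3,45), E(d3,33), C(d1,31), H(d5,22), F(d2,19)
G→slot 1; B→slot 4; I→slot 5; A→slot 2; D→slot 3; E skipped; C skipped; H skipped; F skipped.
Profit = 67 + 48 + 45 + 66 + 61 = 287

287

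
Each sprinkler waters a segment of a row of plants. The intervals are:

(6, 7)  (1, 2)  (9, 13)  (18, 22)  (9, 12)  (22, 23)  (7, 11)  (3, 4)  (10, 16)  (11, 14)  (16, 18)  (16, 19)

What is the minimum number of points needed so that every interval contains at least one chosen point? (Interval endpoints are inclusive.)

Process intervals by earliest right end; each time one isn't hit yet, stab at its right endpoint.
By right end: [1,2]  [3,4]  [6,7]  [7,11]  [9,12]  [9,13]  [11,14]  [10,16]  [16,18]  [16,19]  [18,22]  [22,23]
[1,2] uncovered → point at 2; [3,4] uncovered → point at 4; [6,7] uncovered → point at 7; [9,12] uncovered → point at 12; [16,18] uncovered → point at 18; [22,23] uncovered → point at 23.
Points: 2, 4, 7, 12, 18, 23 (6 total).

6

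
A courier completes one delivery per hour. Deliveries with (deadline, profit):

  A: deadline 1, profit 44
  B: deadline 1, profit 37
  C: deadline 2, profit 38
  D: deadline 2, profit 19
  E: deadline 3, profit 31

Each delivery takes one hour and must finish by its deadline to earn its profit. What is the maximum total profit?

113

Sort by profit descending; place each in the latest free slot ≤ its deadline.
By profit: A(d1,44), C(d2,38), B(d1,37), E(d3,31), D(d2,19)
A→slot 1; C→slot 2; B skipped; E→slot 3; D skipped.
Profit = 44 + 38 + 31 = 113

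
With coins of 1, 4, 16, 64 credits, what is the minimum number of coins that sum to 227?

8

227 − 3×64→35 − 2×16→3 − 3×1→0
Total coins = 3 + 2 + 3 = 8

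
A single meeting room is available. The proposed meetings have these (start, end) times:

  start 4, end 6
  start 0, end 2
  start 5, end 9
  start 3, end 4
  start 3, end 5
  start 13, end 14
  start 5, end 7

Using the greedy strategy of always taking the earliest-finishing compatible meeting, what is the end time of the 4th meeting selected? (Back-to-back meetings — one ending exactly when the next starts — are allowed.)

Greedy by earliest finish: after sorting by end time, pick each interval compatible with the last pick.
Sorted by end: (0,2)  (3,4)  (3,5)  (4,6)  (5,7)  (5,9)  (13,14)
take (0,2); take (3,4); take (4,6); skip (5,7); take (13,14).
Selected: (0,2) (3,4) (4,6) (13,14)

14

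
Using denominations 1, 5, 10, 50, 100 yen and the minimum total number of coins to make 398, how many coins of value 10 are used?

4

Greedy: take as many of the largest coin as possible, then repeat with the remainder.
398 = 3×100 + 1×50 + 4×10 + 1×5 + 3×1
Count of 10: 4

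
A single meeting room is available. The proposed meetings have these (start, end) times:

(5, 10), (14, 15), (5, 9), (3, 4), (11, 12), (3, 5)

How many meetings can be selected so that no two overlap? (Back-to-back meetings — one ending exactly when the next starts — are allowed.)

4

Sort by end time and greedily take each interval whose start is ≥ the last chosen end.
By end time: (3,4), (3,5), (5,9), (5,10), (11,12), (14,15).
Pick (3,4); next start ≥ 4 → (5,9); next start ≥ 9 → (11,12); next start ≥ 12 → (14,15).
Selected 4 meetings.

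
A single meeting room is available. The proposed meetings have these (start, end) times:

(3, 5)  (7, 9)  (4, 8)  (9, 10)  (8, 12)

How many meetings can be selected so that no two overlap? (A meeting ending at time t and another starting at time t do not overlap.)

Sorted by end: (3,5)  (4,8)  (7,9)  (9,10)  (8,12)
take (3,5); skip (4,8); take (7,9); take (9,10).
Selected 3 meetings.

3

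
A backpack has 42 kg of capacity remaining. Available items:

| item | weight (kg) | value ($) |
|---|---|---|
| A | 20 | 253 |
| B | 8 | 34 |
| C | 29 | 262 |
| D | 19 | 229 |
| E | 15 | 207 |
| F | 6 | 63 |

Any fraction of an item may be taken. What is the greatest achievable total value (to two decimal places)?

Sort by value per unit weight and fill in that order.
Ratios (sorted): E 13.80, A 12.65, D 12.05, F 10.50, C 9.03, B 4.25
take E (15 @ 207); take A (20 @ 253); take 7/19 of D → 84.37. Capacity used 42/42.
Total value = 544.37

544.37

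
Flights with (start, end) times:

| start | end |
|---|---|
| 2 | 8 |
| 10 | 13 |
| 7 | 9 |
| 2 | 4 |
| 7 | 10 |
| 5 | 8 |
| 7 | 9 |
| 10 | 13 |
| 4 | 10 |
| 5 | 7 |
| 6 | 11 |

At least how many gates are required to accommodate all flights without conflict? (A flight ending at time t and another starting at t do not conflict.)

Count concurrent intervals with a sweep; the peak is the room count.
starts: [2, 2, 4, 5, 5, 6, 7, 7, 7, 10, 10]
ends:   [4, 7, 8, 8, 9, 9, 10, 10, 11, 13, 13]
s2→1 s2→2 e4→1 s4→2 s5→3 s5→4 s6→5 e7→4 s7→5 s7→6 s7→7  — peak 7.

7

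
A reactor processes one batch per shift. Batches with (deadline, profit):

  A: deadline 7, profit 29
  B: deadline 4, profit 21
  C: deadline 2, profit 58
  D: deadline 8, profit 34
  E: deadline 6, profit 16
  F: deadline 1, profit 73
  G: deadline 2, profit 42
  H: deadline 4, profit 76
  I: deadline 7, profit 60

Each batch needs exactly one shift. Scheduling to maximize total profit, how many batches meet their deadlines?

8

Sort by profit descending; place each in the latest free slot ≤ its deadline.
By profit: H(d4,76), F(d1,73), I(d7,60), C(d2,58), G(d2,42), D(d8,34), A(d7,29), B(d4,21), E(d6,16)
H→slot 4; F→slot 1; I→slot 7; C→slot 2; G skipped; D→slot 8; A→slot 6; B→slot 3; E→slot 5.
8 of 9 scheduled.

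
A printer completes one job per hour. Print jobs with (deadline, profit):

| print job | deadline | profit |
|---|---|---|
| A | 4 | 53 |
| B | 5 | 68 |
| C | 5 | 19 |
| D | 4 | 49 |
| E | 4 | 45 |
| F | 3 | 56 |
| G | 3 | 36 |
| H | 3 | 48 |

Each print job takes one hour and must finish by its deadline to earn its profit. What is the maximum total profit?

By profit: B(d5,68), F(d3,56), A(d4,53), D(d4,49), H(d3,48), E(d4,45), G(d3,36), C(d5,19)
B→slot 5; F→slot 3; A→slot 4; D→slot 2; H→slot 1; E skipped; G skipped; C skipped.
Profit = 48 + 49 + 56 + 53 + 68 = 274

274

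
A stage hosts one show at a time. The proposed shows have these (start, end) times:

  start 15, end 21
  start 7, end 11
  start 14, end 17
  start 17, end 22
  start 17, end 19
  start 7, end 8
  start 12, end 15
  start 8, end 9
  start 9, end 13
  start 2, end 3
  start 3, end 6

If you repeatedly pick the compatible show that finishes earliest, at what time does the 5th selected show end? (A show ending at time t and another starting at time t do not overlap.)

Order by finish time; keep every interval that doesn't clash with the previous kept one.
Sorted by end: (2,3)  (3,6)  (7,8)  (8,9)  (7,11)  (9,13)  (12,15)  (14,17)  (17,19)  (15,21)  (17,22)
take (2,3); take (3,6); take (7,8); take (8,9); take (9,13); skip (12,15); take (14,17); take (17,19); skip (15,21).
Selected: (2,3) (3,6) (7,8) (8,9) (9,13) (14,17) (17,19)

13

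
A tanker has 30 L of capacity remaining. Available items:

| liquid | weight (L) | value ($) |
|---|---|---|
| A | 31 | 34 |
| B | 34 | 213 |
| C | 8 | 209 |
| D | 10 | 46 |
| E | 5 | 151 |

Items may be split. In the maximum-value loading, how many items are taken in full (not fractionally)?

2

Sort by value per unit weight and fill in that order.
Ratios (sorted): E 30.20, C 26.12, B 6.26, D 4.60, A 1.10
take E (5 @ 151); take C (8 @ 209); take 17/34 of B → 106.50. Capacity used 30/30.
2 item(s) taken whole; one partial (take 17/34 of B).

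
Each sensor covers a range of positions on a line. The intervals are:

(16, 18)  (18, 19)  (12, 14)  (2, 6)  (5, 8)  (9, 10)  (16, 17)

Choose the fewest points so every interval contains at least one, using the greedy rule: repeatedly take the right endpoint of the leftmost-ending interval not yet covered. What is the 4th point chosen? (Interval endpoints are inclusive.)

Process intervals by earliest right end; each time one isn't hit yet, stab at its right endpoint.
By right end: [2,6]  [5,8]  [9,10]  [12,14]  [16,17]  [16,18]  [18,19]
[2,6] uncovered → point at 6; [9,10] uncovered → point at 10; [12,14] uncovered → point at 14; [16,17] uncovered → point at 17; [18,19] uncovered → point at 19.
Points: 6, 10, 14, 17, 19 (5 total).

17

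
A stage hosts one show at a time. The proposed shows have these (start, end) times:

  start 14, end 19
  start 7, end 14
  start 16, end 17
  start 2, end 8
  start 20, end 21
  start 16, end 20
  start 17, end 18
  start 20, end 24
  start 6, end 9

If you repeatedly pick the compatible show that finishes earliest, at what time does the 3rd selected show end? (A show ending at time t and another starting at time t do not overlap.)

18

Sort by end time and greedily take each interval whose start is ≥ the last chosen end.
By end time: (2,8), (6,9), (7,14), (16,17), (17,18), (14,19), (16,20), (20,21), (20,24).
Pick (2,8); next start ≥ 8 → (16,17); next start ≥ 17 → (17,18); next start ≥ 18 → (20,21).
Selected: (2,8) (16,17) (17,18) (20,21)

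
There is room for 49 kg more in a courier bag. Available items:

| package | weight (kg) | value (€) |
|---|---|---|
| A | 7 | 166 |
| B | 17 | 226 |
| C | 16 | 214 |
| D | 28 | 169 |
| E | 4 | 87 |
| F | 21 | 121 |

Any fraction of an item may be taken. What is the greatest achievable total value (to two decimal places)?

723.18

Ratios (sorted): A 23.71, E 21.75, C 13.38, B 13.29, D 6.04, F 5.76
take A (7 @ 166); take E (4 @ 87); take C (16 @ 214); take B (17 @ 226); take 5/28 of D → 30.18. Capacity used 49/49.
Total value = 723.18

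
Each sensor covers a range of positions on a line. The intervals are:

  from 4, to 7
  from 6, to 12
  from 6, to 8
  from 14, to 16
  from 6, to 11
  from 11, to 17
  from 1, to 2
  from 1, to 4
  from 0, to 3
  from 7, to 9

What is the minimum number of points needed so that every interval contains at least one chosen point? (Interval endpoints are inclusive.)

Sort by right endpoint; whenever an interval is uncovered, place a point at its right end.
Sorted: [1,2] [0,3] [1,4] [4,7] [6,8] [7,9] [6,11] [6,12] [14,16] [11,17]
{[1,2],[0,3],[1,4]} hit by 2; {[4,7],[6,8],[7,9],[6,11],[6,12]} hit by 7; {[14,16],[11,17]} hit by 16.
Points: 2, 7, 16 (3 total).

3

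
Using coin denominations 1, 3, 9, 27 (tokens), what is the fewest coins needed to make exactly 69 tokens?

69 − 2×27→15 − 1×9→6 − 2×3→0
Total coins = 2 + 1 + 2 = 5

5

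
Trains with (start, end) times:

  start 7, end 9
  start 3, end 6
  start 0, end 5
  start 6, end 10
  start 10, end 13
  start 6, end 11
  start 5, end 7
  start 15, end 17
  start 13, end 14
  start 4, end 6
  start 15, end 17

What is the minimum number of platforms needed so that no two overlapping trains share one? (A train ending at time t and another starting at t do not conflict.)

starts: [0, 3, 4, 5, 6, 6, 7, 10, 13, 15, 15]
ends:   [5, 6, 6, 7, 9, 10, 11, 13, 14, 17, 17]
s0→1 s3→2 s4→3  — peak 3.

3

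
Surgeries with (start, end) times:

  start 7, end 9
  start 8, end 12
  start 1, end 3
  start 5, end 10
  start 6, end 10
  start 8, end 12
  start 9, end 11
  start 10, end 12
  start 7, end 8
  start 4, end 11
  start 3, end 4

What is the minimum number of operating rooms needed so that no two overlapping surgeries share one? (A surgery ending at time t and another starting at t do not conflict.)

Count concurrent intervals with a sweep; the peak is the room count.
starts: [1, 3, 4, 5, 6, 7, 7, 8, 8, 9, 10]
ends:   [3, 4, 8, 9, 10, 10, 11, 11, 12, 12, 12]
s1→1 e3→0 s3→1 e4→0 s4→1 s5→2 s6→3 s7→4 s7→5 e8→4 s8→5 s8→6  — peak 6.

6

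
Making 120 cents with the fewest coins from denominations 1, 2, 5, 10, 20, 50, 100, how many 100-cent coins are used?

1

Greedy: take as many of the largest coin as possible, then repeat with the remainder.
120 − 1×100→20 − 1×20→0
Count of 100: 1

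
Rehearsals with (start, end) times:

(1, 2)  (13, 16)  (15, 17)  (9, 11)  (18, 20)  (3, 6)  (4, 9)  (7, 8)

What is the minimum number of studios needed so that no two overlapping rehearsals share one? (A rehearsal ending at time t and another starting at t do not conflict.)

2

starts: [1, 3, 4, 7, 9, 13, 15, 18]
ends:   [2, 6, 8, 9, 11, 16, 17, 20]
s1→1 e2→0 s3→1 s4→2  — peak 2.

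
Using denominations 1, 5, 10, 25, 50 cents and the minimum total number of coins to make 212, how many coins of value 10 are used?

1

Use the largest denomination that fits, subtract, and repeat.
212 − 4×50→12 − 1×10→2 − 2×1→0
Count of 10: 1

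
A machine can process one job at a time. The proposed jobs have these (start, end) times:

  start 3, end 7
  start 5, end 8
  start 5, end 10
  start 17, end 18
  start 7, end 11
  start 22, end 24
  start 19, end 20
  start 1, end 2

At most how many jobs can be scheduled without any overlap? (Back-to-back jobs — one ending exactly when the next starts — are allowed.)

6

Sorted by end: (1,2)  (3,7)  (5,8)  (5,10)  (7,11)  (17,18)  (19,20)  (22,24)
take (1,2); take (3,7); skip (5,8); take (7,11); take (17,18); take (19,20); take (22,24).
Selected 6 jobs.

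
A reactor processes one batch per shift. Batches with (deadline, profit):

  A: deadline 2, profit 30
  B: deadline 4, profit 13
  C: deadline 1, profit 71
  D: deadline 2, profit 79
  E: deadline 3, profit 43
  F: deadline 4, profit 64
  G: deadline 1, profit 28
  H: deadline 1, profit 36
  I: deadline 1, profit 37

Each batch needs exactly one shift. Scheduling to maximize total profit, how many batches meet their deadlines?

Profit order: D=79 C=71 F=64 E=43 I=37 H=36 A=30 G=28 B=13
Assign: D→slot 2, C→slot 1, F→slot 4, E→slot 3, I skipped, H skipped, A skipped, G skipped, B skipped.
Slots: [1:C] [2:D] [3:E] [4:F]
4 of 9 scheduled.

4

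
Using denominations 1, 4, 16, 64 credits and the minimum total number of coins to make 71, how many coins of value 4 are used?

71 − 1×64→7 − 1×4→3 − 3×1→0
Count of 4: 1

1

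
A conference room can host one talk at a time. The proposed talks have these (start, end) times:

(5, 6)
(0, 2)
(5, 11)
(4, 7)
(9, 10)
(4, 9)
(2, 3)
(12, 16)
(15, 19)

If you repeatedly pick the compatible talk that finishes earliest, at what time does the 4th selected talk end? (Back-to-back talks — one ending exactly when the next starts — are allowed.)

10

By end time: (0,2), (2,3), (5,6), (4,7), (4,9), (9,10), (5,11), (12,16), (15,19).
Pick (0,2); next start ≥ 2 → (2,3); next start ≥ 3 → (5,6); next start ≥ 6 → (9,10); next start ≥ 10 → (12,16).
Selected: (0,2) (2,3) (5,6) (9,10) (12,16)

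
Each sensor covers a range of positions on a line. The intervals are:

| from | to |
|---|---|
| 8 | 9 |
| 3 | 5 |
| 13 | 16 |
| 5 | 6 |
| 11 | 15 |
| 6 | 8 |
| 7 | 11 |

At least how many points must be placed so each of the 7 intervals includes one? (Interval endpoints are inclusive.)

Sort by right endpoint; whenever an interval is uncovered, place a point at its right end.
By right end: [3,5]  [5,6]  [6,8]  [8,9]  [7,11]  [11,15]  [13,16]
[3,5] uncovered → point at 5; [6,8] uncovered → point at 8; [11,15] uncovered → point at 15.
Points: 5, 8, 15 (3 total).

3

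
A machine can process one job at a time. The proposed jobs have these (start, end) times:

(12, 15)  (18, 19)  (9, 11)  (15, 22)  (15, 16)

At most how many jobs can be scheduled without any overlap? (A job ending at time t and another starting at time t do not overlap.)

By end time: (9,11), (12,15), (15,16), (18,19), (15,22).
Pick (9,11); next start ≥ 11 → (12,15); next start ≥ 15 → (15,16); next start ≥ 16 → (18,19).
Selected 4 jobs.

4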